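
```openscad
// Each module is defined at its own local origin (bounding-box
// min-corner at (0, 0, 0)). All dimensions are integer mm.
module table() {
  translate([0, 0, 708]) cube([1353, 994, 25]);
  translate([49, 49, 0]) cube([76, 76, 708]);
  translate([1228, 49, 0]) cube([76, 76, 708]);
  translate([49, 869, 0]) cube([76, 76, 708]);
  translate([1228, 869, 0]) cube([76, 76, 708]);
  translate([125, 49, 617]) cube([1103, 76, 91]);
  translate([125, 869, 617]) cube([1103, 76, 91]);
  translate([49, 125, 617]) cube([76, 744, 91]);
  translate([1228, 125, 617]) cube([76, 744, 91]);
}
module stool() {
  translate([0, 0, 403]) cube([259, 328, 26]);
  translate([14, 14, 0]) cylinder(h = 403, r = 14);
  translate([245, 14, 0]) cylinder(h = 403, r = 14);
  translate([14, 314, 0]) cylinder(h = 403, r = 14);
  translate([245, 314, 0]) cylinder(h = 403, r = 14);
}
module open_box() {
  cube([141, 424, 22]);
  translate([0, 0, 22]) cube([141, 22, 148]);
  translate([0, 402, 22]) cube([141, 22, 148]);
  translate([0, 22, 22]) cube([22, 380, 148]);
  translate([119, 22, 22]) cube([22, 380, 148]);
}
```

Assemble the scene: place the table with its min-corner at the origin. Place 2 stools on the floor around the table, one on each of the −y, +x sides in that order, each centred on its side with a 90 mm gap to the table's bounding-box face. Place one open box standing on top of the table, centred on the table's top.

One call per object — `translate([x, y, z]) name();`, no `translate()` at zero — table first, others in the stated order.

table();
translate([547, -418, 0]) stool();
translate([1443, 333, 0]) stool();
translate([606, 285, 733]) open_box();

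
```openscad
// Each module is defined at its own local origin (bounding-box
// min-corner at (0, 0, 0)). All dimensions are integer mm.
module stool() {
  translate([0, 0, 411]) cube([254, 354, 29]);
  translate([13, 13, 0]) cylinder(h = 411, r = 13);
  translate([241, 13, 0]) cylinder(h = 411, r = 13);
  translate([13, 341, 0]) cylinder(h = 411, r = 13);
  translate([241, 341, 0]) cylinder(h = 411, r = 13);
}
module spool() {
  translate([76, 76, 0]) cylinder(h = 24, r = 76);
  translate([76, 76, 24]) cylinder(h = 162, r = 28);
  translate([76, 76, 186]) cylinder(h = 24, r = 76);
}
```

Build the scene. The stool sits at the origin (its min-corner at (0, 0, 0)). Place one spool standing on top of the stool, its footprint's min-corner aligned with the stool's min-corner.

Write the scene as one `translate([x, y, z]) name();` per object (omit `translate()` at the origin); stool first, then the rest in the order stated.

stool();
translate([0, 0, 440]) spool();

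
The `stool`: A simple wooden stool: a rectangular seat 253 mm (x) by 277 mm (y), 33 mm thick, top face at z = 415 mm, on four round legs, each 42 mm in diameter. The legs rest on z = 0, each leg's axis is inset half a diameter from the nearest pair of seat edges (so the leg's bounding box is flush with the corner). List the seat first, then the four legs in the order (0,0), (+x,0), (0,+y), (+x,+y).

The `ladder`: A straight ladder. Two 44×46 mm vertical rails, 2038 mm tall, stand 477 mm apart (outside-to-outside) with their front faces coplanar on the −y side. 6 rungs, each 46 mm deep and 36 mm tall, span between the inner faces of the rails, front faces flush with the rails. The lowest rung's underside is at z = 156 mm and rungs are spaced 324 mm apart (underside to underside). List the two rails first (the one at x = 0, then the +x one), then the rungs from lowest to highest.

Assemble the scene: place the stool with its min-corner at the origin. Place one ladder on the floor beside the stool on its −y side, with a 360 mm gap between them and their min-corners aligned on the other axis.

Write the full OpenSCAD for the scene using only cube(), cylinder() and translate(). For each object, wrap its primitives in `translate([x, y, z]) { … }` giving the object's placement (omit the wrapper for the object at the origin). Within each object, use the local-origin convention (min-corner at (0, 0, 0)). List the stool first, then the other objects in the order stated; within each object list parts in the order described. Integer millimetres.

translate([0, 0, 382]) cube([253, 277, 33]);
translate([21, 21, 0]) cylinder(h = 382, r = 21);
translate([232, 21, 0]) cylinder(h = 382, r = 21);
translate([21, 256, 0]) cylinder(h = 382, r = 21);
translate([232, 256, 0]) cylinder(h = 382, r = 21);
translate([0, -406, 0]) {
  cube([44, 46, 2038]);
  translate([433, 0, 0]) cube([44, 46, 2038]);
  translate([44, 0, 156]) cube([389, 46, 36]);
  translate([44, 0, 480]) cube([389, 46, 36]);
  translate([44, 0, 804]) cube([389, 46, 36]);
  translate([44, 0, 1128]) cube([389, 46, 36]);
  translate([44, 0, 1452]) cube([389, 46, 36]);
  translate([44, 0, 1776]) cube([389, 46, 36]);
}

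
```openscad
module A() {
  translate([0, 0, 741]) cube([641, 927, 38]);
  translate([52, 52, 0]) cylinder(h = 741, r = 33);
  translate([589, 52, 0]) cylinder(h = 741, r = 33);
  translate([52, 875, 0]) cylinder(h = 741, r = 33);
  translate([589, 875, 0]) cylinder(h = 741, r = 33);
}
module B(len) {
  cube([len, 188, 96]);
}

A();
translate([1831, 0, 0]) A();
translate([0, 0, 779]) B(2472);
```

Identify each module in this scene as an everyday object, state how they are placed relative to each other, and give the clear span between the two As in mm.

Second table starts at x = 1831; first ends at x = 641; clear span = 1831 − 641 = 1190 mm.

A is a table. B is a beam. A beam spans the tops of two tables. The clear span between the two tables is 1190 mm.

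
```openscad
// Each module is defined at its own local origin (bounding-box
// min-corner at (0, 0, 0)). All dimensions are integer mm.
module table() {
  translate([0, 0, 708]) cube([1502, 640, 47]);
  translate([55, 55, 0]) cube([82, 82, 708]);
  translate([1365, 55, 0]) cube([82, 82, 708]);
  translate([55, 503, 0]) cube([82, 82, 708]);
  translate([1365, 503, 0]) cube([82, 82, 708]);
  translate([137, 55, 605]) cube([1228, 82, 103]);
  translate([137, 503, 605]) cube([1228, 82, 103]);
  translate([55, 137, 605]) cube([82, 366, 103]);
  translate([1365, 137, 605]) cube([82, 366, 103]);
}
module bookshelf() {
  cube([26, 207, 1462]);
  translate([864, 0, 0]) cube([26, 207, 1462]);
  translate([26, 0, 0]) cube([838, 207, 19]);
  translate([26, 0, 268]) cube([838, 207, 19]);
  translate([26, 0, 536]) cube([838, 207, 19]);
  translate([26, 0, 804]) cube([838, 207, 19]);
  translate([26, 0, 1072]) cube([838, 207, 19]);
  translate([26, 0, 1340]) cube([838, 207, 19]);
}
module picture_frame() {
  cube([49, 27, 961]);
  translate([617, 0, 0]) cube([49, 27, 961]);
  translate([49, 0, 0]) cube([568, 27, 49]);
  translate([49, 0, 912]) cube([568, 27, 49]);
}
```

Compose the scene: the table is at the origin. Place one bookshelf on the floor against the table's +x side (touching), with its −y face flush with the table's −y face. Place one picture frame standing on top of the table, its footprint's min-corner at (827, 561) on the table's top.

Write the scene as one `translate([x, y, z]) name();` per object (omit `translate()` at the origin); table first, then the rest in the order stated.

table();
translate([1502, 0, 0]) bookshelf();
translate([827, 561, 755]) picture_frame();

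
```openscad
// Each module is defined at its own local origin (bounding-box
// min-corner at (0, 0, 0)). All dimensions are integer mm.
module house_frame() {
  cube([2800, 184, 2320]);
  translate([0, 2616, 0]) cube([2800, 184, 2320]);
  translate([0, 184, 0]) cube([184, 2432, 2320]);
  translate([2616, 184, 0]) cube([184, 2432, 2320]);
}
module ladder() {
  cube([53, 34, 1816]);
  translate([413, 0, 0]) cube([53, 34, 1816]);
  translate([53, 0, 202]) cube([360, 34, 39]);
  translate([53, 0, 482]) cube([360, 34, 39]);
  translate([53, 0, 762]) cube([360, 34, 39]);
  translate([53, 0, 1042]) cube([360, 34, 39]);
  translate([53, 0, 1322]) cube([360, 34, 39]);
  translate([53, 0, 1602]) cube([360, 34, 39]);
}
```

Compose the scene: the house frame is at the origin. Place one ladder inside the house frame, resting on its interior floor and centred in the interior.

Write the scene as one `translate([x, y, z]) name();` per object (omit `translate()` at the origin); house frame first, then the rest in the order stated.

house_frame();
translate([1167, 1383, 0]) ladder();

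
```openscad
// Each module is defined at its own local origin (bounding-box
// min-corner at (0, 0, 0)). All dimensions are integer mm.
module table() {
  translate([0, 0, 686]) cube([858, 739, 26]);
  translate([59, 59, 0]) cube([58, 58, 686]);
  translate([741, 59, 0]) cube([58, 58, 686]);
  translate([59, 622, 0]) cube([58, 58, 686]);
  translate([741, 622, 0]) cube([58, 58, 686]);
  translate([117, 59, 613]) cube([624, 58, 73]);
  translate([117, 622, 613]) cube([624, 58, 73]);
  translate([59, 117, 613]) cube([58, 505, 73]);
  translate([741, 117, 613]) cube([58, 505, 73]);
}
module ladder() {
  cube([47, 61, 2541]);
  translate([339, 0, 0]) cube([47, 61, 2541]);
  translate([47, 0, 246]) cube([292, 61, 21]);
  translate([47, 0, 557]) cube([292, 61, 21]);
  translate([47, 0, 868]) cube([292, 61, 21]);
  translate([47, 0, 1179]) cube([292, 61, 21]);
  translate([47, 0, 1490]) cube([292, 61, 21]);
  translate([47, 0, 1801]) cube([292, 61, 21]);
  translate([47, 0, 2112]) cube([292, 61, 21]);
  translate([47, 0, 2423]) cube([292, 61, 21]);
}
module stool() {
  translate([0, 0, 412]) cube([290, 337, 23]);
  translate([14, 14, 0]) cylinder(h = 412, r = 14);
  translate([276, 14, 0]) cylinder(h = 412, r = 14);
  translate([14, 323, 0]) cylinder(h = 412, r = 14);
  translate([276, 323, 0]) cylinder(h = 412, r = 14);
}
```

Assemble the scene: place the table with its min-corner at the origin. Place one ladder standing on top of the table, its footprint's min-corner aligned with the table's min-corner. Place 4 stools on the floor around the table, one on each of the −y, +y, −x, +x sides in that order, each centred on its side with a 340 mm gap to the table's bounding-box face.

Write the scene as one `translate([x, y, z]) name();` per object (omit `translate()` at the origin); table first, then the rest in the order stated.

table();
translate([0, 0, 712]) ladder();
translate([284, -677, 0]) stool();
translate([284, 1079, 0]) stool();
translate([-630, 201, 0]) stool();
translate([1198, 201, 0]) stool();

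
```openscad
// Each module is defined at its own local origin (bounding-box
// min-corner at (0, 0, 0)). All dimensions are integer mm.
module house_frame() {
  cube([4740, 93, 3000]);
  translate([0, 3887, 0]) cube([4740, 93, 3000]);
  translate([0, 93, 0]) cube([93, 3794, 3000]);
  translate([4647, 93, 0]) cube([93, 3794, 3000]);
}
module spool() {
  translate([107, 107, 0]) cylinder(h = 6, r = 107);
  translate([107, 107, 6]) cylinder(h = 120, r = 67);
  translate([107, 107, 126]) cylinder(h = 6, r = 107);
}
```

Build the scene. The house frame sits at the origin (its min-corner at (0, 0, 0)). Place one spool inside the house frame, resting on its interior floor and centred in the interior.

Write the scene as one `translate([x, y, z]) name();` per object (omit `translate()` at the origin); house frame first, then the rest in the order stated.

house_frame();
translate([2263, 1883, 0]) spool();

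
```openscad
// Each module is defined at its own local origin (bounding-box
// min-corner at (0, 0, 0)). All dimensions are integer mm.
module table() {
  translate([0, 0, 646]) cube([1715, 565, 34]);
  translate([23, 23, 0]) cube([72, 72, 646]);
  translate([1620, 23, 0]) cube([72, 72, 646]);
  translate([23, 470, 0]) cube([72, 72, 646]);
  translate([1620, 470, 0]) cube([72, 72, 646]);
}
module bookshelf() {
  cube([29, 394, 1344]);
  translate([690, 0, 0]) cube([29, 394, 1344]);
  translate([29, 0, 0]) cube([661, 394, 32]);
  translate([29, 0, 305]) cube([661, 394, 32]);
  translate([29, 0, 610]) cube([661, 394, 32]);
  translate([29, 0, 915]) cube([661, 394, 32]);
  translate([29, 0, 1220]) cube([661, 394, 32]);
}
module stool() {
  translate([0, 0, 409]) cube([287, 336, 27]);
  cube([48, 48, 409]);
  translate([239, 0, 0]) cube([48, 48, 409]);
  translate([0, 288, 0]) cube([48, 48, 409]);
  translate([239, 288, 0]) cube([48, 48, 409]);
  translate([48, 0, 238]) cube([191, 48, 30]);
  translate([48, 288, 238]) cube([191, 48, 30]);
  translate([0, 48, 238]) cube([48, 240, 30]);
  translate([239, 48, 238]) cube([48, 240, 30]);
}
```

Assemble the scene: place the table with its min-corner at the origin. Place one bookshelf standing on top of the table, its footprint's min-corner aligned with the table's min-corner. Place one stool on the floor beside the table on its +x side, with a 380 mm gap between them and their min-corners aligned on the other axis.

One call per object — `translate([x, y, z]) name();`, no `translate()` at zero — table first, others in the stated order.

table();
translate([0, 0, 680]) bookshelf();
translate([2095, 0, 0]) stool();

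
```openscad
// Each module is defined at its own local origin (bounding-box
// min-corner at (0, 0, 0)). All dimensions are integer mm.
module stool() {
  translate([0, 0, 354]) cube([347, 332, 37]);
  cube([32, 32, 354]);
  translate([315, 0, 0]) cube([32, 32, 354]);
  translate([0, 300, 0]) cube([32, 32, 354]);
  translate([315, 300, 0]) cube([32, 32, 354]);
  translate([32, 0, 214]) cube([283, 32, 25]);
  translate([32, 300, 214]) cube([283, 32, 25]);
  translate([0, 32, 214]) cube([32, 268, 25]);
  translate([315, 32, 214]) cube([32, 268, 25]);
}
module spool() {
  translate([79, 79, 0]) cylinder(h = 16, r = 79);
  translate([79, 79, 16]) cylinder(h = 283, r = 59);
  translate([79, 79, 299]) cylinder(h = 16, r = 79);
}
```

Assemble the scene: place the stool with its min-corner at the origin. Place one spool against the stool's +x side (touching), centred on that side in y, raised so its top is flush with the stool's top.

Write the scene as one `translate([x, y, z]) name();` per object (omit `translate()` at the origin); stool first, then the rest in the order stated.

stool();
translate([347, 87, 76]) spool();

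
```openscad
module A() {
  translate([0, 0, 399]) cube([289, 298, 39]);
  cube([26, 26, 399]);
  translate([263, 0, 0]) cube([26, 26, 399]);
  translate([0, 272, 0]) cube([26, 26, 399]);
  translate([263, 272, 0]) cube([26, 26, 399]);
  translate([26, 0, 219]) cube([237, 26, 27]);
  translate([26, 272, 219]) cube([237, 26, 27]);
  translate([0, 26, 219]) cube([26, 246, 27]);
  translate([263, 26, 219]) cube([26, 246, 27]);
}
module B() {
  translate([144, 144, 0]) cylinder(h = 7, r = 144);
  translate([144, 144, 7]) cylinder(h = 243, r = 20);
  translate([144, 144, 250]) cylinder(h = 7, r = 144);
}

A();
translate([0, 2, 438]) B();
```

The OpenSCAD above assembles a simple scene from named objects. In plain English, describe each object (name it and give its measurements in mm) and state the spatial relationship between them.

A is a four-legged stool. The seat is a 289×298×39 mm slab whose top surface is at z = 438 mm; four square legs, each 26×26 mm in cross-section, run from the floor (z = 0) to the underside of the seat, each flush with a corner of the seat. Four stretchers, 26 mm wide and 27 mm tall, connect adjacent legs with their undersides at z = 219 mm, each running between the inner faces of the legs it joins and aligned with the legs' outer faces on the other axis.

B is a spool: two coaxial disc flanges of radius 144 mm and thickness 7 mm, joined by a core cylinder of radius 20 mm and height 243 mm. The lower flange rests on z = 0 and the three cylinders share a vertical axis.

The spool is on top of the stool.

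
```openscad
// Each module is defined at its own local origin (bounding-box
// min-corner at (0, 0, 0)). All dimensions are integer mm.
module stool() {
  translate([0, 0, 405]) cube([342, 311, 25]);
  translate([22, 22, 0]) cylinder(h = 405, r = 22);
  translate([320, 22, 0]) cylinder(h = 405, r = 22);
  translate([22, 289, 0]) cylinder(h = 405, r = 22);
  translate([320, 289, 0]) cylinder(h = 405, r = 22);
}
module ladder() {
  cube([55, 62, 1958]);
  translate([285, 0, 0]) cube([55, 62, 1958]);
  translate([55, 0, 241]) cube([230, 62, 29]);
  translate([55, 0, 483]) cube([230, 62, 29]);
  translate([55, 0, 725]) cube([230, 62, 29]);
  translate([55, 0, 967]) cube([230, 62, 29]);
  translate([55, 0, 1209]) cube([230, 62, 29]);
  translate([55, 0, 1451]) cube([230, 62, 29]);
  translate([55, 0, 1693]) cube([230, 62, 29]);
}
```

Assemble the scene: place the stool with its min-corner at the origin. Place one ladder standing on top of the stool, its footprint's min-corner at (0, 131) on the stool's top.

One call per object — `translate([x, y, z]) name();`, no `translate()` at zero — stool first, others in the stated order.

stool();
translate([0, 131, 430]) ladder();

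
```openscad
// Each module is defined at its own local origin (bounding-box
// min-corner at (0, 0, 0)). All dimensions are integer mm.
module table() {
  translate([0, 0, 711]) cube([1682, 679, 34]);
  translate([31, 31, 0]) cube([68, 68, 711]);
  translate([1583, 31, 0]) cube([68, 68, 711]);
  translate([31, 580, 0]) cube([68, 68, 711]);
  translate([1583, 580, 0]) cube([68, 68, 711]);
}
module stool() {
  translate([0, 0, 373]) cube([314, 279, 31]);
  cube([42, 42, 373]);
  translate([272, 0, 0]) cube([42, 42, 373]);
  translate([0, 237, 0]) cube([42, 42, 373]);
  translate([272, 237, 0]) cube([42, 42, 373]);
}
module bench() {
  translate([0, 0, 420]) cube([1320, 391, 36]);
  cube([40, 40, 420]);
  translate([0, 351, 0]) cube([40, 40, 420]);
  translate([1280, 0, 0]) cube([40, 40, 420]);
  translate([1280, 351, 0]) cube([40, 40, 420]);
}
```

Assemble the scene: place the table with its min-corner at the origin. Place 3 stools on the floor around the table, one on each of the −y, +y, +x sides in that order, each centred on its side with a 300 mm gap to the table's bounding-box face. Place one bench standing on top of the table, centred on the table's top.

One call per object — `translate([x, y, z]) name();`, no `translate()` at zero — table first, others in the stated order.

table();
translate([684, -579, 0]) stool();
translate([684, 979, 0]) stool();
translate([1982, 200, 0]) stool();
translate([181, 144, 745]) bench();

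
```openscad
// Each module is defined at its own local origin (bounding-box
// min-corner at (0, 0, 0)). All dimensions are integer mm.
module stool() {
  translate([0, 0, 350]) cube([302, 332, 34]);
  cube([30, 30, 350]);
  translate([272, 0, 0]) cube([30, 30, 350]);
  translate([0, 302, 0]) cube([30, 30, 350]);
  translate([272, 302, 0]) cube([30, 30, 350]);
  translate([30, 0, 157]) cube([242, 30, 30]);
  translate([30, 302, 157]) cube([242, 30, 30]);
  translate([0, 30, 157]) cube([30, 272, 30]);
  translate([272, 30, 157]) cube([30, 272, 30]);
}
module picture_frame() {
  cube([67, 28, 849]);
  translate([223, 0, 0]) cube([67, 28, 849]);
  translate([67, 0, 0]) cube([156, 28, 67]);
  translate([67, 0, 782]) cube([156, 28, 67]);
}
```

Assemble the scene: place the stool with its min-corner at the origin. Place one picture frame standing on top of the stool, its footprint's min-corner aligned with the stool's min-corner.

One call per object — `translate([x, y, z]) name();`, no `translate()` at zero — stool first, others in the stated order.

stool();
translate([0, 0, 384]) picture_frame();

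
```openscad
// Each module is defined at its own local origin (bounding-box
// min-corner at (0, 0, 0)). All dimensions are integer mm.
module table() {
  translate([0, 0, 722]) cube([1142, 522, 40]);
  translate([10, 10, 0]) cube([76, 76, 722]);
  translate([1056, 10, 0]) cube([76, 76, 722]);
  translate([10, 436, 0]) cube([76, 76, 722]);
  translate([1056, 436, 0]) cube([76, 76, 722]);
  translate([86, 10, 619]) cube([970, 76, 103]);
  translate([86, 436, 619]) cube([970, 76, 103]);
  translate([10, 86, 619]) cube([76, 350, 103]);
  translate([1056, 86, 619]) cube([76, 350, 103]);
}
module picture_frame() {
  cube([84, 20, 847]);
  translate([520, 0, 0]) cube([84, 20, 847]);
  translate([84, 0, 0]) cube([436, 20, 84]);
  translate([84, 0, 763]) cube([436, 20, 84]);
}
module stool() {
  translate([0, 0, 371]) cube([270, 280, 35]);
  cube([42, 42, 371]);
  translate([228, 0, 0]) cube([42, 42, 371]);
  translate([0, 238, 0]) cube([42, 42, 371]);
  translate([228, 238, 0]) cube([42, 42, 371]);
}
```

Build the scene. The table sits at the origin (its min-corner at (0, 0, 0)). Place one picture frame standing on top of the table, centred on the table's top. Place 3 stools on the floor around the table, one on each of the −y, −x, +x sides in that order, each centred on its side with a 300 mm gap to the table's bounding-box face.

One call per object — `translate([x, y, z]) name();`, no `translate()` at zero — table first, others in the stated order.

table();
translate([269, 251, 762]) picture_frame();
translate([436, -580, 0]) stool();
translate([-570, 121, 0]) stool();
translate([1442, 121, 0]) stool();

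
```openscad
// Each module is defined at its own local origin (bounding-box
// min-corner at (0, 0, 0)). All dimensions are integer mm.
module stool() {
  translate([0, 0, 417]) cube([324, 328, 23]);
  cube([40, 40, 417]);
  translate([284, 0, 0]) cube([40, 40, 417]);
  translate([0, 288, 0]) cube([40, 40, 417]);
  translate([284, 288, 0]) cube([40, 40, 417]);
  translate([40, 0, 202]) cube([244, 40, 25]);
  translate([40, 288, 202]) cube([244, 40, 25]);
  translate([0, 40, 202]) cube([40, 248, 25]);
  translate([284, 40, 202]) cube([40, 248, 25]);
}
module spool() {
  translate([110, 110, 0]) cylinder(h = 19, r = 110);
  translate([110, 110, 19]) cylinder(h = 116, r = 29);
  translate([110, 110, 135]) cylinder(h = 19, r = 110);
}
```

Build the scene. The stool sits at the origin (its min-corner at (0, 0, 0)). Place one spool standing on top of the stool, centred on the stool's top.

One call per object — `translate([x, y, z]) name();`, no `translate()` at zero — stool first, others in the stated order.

stool();
translate([52, 54, 440]) spool();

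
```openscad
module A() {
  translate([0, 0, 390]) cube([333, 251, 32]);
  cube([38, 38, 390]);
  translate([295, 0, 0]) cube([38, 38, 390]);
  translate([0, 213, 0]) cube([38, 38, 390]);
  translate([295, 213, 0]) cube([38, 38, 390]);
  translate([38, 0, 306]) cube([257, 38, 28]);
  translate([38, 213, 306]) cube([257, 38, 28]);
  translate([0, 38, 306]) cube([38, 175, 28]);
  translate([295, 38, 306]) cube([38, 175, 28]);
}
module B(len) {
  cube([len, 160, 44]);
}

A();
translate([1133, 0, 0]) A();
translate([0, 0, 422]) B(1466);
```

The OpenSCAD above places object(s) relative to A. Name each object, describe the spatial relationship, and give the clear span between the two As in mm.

A is a stool. B is a beam. A beam spans the tops of two stools. The clear span between the two stools is 800 mm.

Second stool starts at x = 1133; first ends at x = 333; clear span = 1133 − 333 = 800 mm.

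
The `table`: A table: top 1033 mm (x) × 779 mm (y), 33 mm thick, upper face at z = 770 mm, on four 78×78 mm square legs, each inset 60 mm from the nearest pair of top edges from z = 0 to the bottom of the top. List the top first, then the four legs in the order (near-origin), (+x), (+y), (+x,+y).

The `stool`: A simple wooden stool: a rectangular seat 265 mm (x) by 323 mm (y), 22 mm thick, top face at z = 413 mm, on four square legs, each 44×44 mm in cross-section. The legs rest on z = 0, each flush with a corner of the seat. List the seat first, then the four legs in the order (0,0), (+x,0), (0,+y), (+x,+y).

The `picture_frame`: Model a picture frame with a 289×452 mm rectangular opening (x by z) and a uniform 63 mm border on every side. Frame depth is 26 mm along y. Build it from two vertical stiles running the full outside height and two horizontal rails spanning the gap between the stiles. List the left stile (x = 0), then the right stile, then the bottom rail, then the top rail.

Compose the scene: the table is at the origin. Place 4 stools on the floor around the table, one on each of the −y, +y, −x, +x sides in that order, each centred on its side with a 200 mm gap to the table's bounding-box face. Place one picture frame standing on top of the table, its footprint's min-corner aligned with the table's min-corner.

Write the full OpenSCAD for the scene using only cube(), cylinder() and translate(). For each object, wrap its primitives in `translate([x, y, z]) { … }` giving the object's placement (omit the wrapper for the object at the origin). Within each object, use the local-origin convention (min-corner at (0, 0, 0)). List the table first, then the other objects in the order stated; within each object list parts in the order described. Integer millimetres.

translate([0, 0, 737]) cube([1033, 779, 33]);
translate([60, 60, 0]) cube([78, 78, 737]);
translate([895, 60, 0]) cube([78, 78, 737]);
translate([60, 641, 0]) cube([78, 78, 737]);
translate([895, 641, 0]) cube([78, 78, 737]);
translate([384, -523, 0]) {
  translate([0, 0, 391]) cube([265, 323, 22]);
  cube([44, 44, 391]);
  translate([221, 0, 0]) cube([44, 44, 391]);
  translate([0, 279, 0]) cube([44, 44, 391]);
  translate([221, 279, 0]) cube([44, 44, 391]);
}
translate([384, 979, 0]) {
  translate([0, 0, 391]) cube([265, 323, 22]);
  cube([44, 44, 391]);
  translate([221, 0, 0]) cube([44, 44, 391]);
  translate([0, 279, 0]) cube([44, 44, 391]);
  translate([221, 279, 0]) cube([44, 44, 391]);
}
translate([-465, 228, 0]) {
  translate([0, 0, 391]) cube([265, 323, 22]);
  cube([44, 44, 391]);
  translate([221, 0, 0]) cube([44, 44, 391]);
  translate([0, 279, 0]) cube([44, 44, 391]);
  translate([221, 279, 0]) cube([44, 44, 391]);
}
translate([1233, 228, 0]) {
  translate([0, 0, 391]) cube([265, 323, 22]);
  cube([44, 44, 391]);
  translate([221, 0, 0]) cube([44, 44, 391]);
  translate([0, 279, 0]) cube([44, 44, 391]);
  translate([221, 279, 0]) cube([44, 44, 391]);
}
translate([0, 0, 770]) {
  cube([63, 26, 578]);
  translate([352, 0, 0]) cube([63, 26, 578]);
  translate([63, 0, 0]) cube([289, 26, 63]);
  translate([63, 0, 515]) cube([289, 26, 63]);
}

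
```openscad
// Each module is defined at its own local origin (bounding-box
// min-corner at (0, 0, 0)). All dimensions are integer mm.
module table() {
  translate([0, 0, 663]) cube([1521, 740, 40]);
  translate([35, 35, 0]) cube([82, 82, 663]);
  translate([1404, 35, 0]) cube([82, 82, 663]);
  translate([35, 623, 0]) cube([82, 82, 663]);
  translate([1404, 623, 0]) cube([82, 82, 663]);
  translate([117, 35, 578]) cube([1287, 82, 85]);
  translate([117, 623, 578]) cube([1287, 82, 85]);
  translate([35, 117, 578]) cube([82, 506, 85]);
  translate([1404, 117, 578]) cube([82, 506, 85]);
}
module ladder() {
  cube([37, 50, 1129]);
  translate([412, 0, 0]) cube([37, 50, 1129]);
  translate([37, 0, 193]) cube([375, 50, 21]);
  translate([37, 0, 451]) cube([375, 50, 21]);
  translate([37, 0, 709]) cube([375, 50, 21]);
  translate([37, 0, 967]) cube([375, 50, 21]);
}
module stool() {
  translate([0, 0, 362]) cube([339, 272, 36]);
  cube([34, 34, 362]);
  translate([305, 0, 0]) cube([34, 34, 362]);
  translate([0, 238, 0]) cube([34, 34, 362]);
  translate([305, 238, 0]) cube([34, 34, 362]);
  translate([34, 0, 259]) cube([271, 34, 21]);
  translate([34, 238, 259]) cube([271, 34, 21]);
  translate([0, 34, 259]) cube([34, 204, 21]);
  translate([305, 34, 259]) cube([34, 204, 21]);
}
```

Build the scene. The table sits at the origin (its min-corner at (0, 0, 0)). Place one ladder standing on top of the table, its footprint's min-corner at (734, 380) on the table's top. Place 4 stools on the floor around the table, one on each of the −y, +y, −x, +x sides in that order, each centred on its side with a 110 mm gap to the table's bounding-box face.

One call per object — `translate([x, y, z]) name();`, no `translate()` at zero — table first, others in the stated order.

table();
translate([734, 380, 703]) ladder();
translate([591, -382, 0]) stool();
translate([591, 850, 0]) stool();
translate([-449, 234, 0]) stool();
translate([1631, 234, 0]) stool();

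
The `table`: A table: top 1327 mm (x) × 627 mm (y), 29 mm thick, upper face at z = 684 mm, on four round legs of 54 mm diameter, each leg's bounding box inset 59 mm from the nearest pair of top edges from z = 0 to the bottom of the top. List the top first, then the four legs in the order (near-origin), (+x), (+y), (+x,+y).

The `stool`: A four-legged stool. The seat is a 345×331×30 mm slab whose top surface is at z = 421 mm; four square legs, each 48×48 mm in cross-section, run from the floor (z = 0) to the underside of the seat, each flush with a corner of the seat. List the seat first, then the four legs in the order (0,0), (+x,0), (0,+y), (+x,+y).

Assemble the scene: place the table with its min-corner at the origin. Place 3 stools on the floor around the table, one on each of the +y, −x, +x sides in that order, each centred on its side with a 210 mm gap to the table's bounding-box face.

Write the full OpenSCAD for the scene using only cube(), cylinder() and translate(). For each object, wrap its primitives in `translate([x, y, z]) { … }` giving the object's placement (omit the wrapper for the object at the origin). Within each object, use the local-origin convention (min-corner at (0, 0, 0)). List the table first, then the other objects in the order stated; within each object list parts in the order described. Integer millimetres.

translate([0, 0, 655]) cube([1327, 627, 29]);
translate([86, 86, 0]) cylinder(h = 655, r = 27);
translate([1241, 86, 0]) cylinder(h = 655, r = 27);
translate([86, 541, 0]) cylinder(h = 655, r = 27);
translate([1241, 541, 0]) cylinder(h = 655, r = 27);
translate([491, 837, 0]) {
  translate([0, 0, 391]) cube([345, 331, 30]);
  cube([48, 48, 391]);
  translate([297, 0, 0]) cube([48, 48, 391]);
  translate([0, 283, 0]) cube([48, 48, 391]);
  translate([297, 283, 0]) cube([48, 48, 391]);
}
translate([-555, 148, 0]) {
  translate([0, 0, 391]) cube([345, 331, 30]);
  cube([48, 48, 391]);
  translate([297, 0, 0]) cube([48, 48, 391]);
  translate([0, 283, 0]) cube([48, 48, 391]);
  translate([297, 283, 0]) cube([48, 48, 391]);
}
translate([1537, 148, 0]) {
  translate([0, 0, 391]) cube([345, 331, 30]);
  cube([48, 48, 391]);
  translate([297, 0, 0]) cube([48, 48, 391]);
  translate([0, 283, 0]) cube([48, 48, 391]);
  translate([297, 283, 0]) cube([48, 48, 391]);
}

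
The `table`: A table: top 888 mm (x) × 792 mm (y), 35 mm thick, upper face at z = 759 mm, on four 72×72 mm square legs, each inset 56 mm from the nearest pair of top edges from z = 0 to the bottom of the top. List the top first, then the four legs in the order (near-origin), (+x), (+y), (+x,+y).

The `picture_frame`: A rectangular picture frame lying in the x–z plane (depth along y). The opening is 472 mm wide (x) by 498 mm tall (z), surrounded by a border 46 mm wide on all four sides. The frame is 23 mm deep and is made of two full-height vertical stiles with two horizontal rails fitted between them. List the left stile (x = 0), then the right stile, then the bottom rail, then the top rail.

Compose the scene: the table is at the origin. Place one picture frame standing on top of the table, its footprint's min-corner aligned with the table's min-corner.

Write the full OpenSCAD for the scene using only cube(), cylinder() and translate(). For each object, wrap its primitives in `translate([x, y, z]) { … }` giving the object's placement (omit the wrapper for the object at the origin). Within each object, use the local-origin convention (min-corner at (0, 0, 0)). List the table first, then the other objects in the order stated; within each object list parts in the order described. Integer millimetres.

translate([0, 0, 724]) cube([888, 792, 35]);
translate([56, 56, 0]) cube([72, 72, 724]);
translate([760, 56, 0]) cube([72, 72, 724]);
translate([56, 664, 0]) cube([72, 72, 724]);
translate([760, 664, 0]) cube([72, 72, 724]);
translate([0, 0, 759]) {
  cube([46, 23, 590]);
  translate([518, 0, 0]) cube([46, 23, 590]);
  translate([46, 0, 0]) cube([472, 23, 46]);
  translate([46, 0, 544]) cube([472, 23, 46]);
}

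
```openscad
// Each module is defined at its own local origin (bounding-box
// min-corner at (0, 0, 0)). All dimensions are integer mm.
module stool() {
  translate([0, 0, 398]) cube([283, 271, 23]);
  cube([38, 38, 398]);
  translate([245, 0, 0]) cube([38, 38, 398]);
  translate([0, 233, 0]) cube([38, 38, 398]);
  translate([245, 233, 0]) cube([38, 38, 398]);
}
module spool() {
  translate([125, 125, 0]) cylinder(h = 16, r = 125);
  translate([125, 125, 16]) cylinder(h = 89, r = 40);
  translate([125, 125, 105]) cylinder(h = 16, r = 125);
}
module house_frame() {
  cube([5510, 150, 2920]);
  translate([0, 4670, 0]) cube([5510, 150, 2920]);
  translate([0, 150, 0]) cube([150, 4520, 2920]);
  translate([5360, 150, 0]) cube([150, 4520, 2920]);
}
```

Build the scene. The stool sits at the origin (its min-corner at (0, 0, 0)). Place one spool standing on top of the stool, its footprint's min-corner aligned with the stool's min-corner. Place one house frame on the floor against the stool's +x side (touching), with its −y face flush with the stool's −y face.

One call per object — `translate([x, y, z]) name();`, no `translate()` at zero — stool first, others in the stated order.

stool();
translate([0, 0, 421]) spool();
translate([283, 0, 0]) house_frame();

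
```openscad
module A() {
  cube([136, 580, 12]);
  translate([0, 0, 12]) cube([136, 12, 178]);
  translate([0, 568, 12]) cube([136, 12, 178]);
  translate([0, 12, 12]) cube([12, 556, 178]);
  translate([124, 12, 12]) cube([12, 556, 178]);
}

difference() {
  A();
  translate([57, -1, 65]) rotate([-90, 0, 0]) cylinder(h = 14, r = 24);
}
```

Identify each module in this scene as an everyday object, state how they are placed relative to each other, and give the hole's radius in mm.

The subtracted cylinder has r = 24 mm.

A is an open box. The open box has a circular hole through its front wall. The hole's radius is 24 mm.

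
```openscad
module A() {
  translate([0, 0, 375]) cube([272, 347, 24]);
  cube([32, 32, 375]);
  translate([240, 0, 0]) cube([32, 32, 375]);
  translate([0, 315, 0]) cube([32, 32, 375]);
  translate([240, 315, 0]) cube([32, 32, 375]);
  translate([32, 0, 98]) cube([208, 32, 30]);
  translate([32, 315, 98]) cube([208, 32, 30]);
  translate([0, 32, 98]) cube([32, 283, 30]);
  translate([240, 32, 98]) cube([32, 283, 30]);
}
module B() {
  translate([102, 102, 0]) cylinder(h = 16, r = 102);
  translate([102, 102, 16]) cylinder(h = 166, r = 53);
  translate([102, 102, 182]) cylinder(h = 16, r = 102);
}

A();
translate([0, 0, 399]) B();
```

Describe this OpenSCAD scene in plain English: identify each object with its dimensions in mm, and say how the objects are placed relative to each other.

A is a four-legged stool. The seat is 272×347 mm, 24 mm thick, top at z = 399 mm. It stands on four square legs, each 32×32 mm in cross-section, from z = 0 to the seat underside, each flush with a corner of the seat. Four stretchers, 32 mm wide and 30 mm tall, connect adjacent legs with their undersides at z = 98 mm, each running between the inner faces of the legs it joins and aligned with the legs' outer faces on the other axis.

B is a spool: two coaxial disc flanges of radius 102 mm and thickness 16 mm, joined by a core cylinder of radius 53 mm and height 166 mm. The lower flange rests on z = 0 and the three cylinders share a vertical axis.

The spool is on top of the stool.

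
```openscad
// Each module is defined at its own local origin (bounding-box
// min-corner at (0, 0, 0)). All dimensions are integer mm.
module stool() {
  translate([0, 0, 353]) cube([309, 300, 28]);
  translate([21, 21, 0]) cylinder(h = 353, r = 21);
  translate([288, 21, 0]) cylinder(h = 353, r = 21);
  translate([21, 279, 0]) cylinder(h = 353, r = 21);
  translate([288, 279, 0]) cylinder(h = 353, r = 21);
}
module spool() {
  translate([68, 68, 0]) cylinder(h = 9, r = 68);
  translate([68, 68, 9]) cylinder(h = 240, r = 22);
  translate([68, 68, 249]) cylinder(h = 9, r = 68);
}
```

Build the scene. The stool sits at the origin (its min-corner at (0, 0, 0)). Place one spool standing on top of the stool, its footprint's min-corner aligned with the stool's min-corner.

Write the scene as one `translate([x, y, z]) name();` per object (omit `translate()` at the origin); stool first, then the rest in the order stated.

stool();
translate([0, 0, 381]) spool();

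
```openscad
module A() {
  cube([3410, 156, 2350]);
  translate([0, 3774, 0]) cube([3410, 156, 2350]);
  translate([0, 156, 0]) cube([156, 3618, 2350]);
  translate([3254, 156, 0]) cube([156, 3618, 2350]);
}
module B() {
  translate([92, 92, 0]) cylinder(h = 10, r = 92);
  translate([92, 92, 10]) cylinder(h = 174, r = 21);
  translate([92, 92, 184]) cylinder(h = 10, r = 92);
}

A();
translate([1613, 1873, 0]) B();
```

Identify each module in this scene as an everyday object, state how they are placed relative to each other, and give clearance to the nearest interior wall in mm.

A is a house frame. B is a spool. The spool sits inside the house frame, centred. The clearance to the nearest interior wall is 1457 mm.

Clearances: x = 1457, y = 1717; minimum 1457 mm.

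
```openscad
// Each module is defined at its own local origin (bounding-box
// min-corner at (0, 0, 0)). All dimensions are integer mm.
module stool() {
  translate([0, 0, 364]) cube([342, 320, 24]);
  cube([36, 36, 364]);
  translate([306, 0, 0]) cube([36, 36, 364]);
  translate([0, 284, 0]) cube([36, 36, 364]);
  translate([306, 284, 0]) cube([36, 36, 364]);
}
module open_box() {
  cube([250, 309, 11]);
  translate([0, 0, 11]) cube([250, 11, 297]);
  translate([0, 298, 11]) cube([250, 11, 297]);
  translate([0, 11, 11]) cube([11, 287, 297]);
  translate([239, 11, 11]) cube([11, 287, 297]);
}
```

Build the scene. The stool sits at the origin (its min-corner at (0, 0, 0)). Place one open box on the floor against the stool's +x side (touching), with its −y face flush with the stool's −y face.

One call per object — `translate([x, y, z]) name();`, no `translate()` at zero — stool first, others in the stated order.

stool();
translate([342, 0, 0]) open_box();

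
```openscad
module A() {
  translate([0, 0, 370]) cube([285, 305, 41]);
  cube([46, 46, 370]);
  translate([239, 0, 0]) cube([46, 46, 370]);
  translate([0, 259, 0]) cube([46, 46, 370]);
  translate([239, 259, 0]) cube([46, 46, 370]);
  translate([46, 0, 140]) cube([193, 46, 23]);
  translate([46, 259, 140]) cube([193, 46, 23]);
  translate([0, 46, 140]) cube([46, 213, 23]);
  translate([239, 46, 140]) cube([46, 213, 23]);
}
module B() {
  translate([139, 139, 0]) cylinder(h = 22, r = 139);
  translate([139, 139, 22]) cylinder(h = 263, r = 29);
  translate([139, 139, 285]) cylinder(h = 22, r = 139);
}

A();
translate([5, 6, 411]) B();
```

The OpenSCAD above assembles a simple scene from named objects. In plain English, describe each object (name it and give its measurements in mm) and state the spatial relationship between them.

A is a four-legged stool. The seat is a 285×305×41 mm slab whose top surface is at z = 411 mm; four square legs, each 46×46 mm in cross-section, run from the floor (z = 0) to the underside of the seat, each flush with a corner of the seat. Four stretchers, 46 mm wide and 23 mm tall, connect adjacent legs with their undersides at z = 140 mm, each running between the inner faces of the legs it joins and aligned with the legs' outer faces on the other axis.

B is a spool: two coaxial disc flanges of radius 139 mm and thickness 22 mm, joined by a core cylinder of radius 29 mm and height 263 mm. The lower flange rests on z = 0 and the three cylinders share a vertical axis.

The spool is on top of the stool.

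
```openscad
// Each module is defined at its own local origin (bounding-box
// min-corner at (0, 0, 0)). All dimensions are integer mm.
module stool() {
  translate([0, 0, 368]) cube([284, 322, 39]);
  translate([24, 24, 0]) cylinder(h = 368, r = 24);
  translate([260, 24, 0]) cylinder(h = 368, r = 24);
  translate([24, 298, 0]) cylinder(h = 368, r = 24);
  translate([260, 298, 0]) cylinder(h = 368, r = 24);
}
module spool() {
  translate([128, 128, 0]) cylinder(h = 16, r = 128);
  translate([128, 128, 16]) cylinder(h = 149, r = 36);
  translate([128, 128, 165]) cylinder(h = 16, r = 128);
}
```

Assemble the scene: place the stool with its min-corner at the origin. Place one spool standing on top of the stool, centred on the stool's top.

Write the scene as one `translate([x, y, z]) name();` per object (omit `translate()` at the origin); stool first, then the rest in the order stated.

stool();
translate([14, 33, 407]) spool();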